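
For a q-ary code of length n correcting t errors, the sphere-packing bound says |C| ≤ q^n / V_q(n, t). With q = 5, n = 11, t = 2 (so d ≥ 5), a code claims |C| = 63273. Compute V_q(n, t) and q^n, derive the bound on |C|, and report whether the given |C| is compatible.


V_q(n, t) = 925, q^n = 48828125, Hamming bound = 52787, |C| = 63273 > bound (violated).

Step 1: Compute V_q(n, t) = Σ_{j=0}^2 C(n, j) (q−1)^j.
  j = 0: C(11,0)·(4)^0 = 1·1 = 1.
  j = 1: C(11,1)·(4)^1 = 11·4 = 44.
  j = 2: C(11,2)·(4)^2 = 55·16 = 880.
  V_q(n, t) = 1 + 44 + 880 = 925.
Step 2: q^n = 5^11 = 48828125.
Step 3: Hamming bound ⌊q^n / V_q(n,t)⌋ = ⌊48828125/925⌋ = 52787.
Step 4: Compare |C| = 63273 to 52787: violated.
The claimed |C| lies above the Hamming bound, so no 5-ary code of length 11 with d ≥ 5 can have 63273 codewords.


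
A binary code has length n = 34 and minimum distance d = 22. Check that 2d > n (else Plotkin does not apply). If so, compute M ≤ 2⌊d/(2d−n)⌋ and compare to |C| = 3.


Plotkin bound M ≤ 4; given |C| = 3 ≤ bound (satisfied).

Check applicability: 2d = 44, n = 34.
2d − n = 10 > 0, so Plotkin applies.
Compute d/(2d−n) = 22/10 ≈ 2.2000.
⌊d/(2d−n)⌋ = 2.
Plotkin bound: M ≤ 2·2 = 4.
Given |C| = 3, check: satisfied.
This |C| is below the Plotkin bound.


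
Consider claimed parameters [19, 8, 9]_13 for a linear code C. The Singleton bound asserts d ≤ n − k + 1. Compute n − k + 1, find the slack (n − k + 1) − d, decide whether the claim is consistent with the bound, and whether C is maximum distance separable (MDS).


Singleton RHS = n − k + 1 = 12, slack = 3, bound satisfied, not MDS.

Singleton bound: d ≤ n − k + 1.
Here n = 19, k = 8, so n − k + 1 = 12.
Given d = 9, check d ≤ 12: YES.
Slack = (n − k + 1) − d = 3.
The code is NOT MDS (slack = 3 > 0).
Description: the claimed parameters are [19, 8, 9]_13; such a code would be non-MDS.


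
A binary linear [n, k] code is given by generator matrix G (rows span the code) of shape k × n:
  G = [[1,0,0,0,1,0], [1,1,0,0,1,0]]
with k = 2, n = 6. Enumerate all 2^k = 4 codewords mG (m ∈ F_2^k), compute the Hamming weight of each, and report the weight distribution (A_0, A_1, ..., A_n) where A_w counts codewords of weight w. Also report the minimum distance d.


Weight distribution: A_0 = 1, A_1 = 1, A_2 = 1, A_3 = 1. Minimum distance d = 1.

Enumerate all 2^2 = 4 messages m ∈ F_2^2.
For each, compute codeword c = mG in F_2^6, then tally its weight.
  m = 00 → c = 000000, weight = 0.
  m = 10 → c = 100010, weight = 2.
  m = 01 → c = 110010, weight = 3.
  m = 11 → c = 010000, weight = 1.
Tally weights:
  weight 0: 1 codewords.
  weight 1: 1 codewords.
  weight 2: 1 codewords.
  weight 3: 1 codewords.
Minimum distance d = smallest w > 0 with A_w > 0 = 1.
Sanity: Σ A_w = 4 = 2^2 = 4 ✓.


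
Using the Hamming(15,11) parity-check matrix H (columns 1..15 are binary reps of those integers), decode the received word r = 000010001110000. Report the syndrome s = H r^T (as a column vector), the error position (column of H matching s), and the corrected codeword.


s = (1, 1, 0, 1)^T, error position = 13, corrected codeword c = 000010001110100

Compute s = H r^T mod 2 one row at a time:
  s_1 = 0 + 1 + 1 + 1 + 0 + 0 + 0 + 0 = 3 ≡ 1 (mod 2).
  s_2 = 0 + 1 + 0 + 0 + 0 + 0 + 0 + 0 = 1 ≡ 1 (mod 2).
  s_3 = 0 + 0 + 0 + 0 + 1 + 1 + 0 + 0 = 2 ≡ 0 (mod 2).
  s_4 = 0 + 0 + 1 + 0 + 1 + 1 + 0 + 0 = 3 ≡ 1 (mod 2).
s = (1, 1, 0, 1)^T — this equals column 13 of H (binary 1101), so error is at position 13.
Correct: flip bit 13 of r = 000010001110000 to get c = 000010001110100.


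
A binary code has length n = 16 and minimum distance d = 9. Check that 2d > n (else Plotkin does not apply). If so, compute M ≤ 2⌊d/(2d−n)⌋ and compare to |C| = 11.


Plotkin bound M ≤ 8; given |C| = 11 > bound (violated).

Check applicability: 2d = 18, n = 16.
2d − n = 2 > 0, so Plotkin applies.
Compute d/(2d−n) = 9/2 ≈ 4.5000.
⌊d/(2d−n)⌋ = 4.
Plotkin bound: M ≤ 2·4 = 8.
Given |C| = 11, check: VIOLATED.
This |C| is above the Plotkin bound, so no binary code with n = 16, d = 9 and 11 codewords exists.


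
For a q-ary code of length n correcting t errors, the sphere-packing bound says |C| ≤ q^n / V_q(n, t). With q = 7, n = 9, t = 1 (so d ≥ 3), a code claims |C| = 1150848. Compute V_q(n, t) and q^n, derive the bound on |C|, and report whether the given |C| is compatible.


V_q(n, t) = 55, q^n = 40353607, Hamming bound = 733701, |C| = 1150848 > bound (violated).

Step 1: Compute V_q(n, t) = Σ_{j=0}^1 C(n, j) (q−1)^j.
  j = 0: C(9,0)·(6)^0 = 1·1 = 1.
  j = 1: C(9,1)·(6)^1 = 9·6 = 54.
  V_q(n, t) = 1 + 54 = 55.
Step 2: q^n = 7^9 = 40353607.
Step 3: Hamming bound ⌊q^n / V_q(n,t)⌋ = ⌊40353607/55⌋ = 733701.
Step 4: Compare |C| = 1150848 to 733701: violated.
The claimed |C| lies above the Hamming bound, so no 7-ary code of length 9 with d ≥ 3 can have 1150848 codewords.


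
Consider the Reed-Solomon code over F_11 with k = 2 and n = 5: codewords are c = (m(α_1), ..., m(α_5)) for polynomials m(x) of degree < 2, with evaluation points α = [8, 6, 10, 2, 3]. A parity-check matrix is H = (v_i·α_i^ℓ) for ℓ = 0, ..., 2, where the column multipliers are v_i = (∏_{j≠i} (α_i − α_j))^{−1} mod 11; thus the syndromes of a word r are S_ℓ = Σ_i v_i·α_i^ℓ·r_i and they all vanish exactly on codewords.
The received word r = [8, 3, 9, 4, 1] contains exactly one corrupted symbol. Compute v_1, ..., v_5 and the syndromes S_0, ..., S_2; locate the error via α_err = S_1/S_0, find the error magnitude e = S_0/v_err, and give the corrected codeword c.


S = (5, 6, 5), error at position 3, error magnitude e = 7, c = [8, 3, 2, 4, 1].

Step 1: column multipliers v_i = (∏_{j≠i}(α_i − α_j))^{−1} mod 11.
  i = 1 (α = 8): (8−6)(8−10)(8−2)(8−3) = 2·(−2)·6·5 = −120 ≡ 1, so v_1 = 1^{−1} = 1 (mod 11).
  i = 2 (α = 6): (6−8)(6−10)(6−2)(6−3) = (−2)·(−4)·4·3 = 96 ≡ 8, so v_2 = 8^{−1} = 7 (mod 11).
  i = 3 (α = 10): (10−8)(10−6)(10−2)(10−3) = 2·4·8·7 = 448 ≡ 8, so v_3 = 8^{−1} = 7 (mod 11).
  i = 4 (α = 2): (2−8)(2−6)(2−10)(2−3) = (−6)·(−4)·(−8)·(−1) = 192 ≡ 5, so v_4 = 5^{−1} = 9 (mod 11).
  i = 5 (α = 3): (3−8)(3−6)(3−10)(3−2) = (−5)·(−3)·(−7)·1 = −105 ≡ 5, so v_5 = 5^{−1} = 9 (mod 11).
  v = [1, 7, 7, 9, 9].
Step 2: syndromes of r = [8, 3, 9, 4, 1] (all sums mod 11).
  S_0 = Σ v_i r_i = 1·8 + 7·3 + 7·9 + 9·4 + 9·1 = 137 ≡ 5.
  S_1 = Σ v_i α_i r_i = 1·8·8 + 7·6·3 + 7·10·9 + 9·2·4 + 9·3·1 = 919 ≡ 6.
  α_i^2 mod 11 = [9, 3, 1, 4, 9].
  S_2 = Σ v_i α_i^2 r_i = 1·9·8 + 7·3·3 + 7·1·9 + 9·4·4 + 9·9·1 = 423 ≡ 5.
  S = (5, 6, 5) ≠ 0, so r is not a codeword (an error is present).
Step 3: locate the error. For a single error e at position i, S_ℓ = v_i·e·α_i^ℓ, so α_err = S_1/S_0.
  S_0^{−1} = 5^{−1} = 9 (mod 11), so α_err = 6·9 = 54 ≡ 10 = α_3. Error position i = 3.
  Consistency check: S_2/S_1 = 5·2 = 10 ≡ 10 = α_err ✓ (single-error assumption holds).
Step 4: error magnitude e = S_0/v_3 = S_0·∏_{j≠3}(α_3 − α_j) = 5·8 = 40 ≡ 7 (mod 11).
Step 5: correct position 3: c_3 = r_3 − e = 9 − 7 ≡ 2 (mod 11). Hence c = [8, 3, 2, 4, 1].
  Check: interpolating c through the α_i gives m(x) = 10 + 8·x (degree < 2) with m(α_i) = c_i for every i, so c is indeed a codeword.


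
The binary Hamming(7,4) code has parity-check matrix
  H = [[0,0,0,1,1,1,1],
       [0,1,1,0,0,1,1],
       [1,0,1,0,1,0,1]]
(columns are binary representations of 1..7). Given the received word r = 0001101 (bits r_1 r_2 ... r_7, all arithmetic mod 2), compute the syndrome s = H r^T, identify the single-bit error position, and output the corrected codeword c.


s = (1, 1, 0)^T, error position = 6, corrected codeword c = 0001111

Compute s = H r^T mod 2 one row at a time:
  s_1 = 1 + 1 + 0 + 1 = 3 ≡ 1 (mod 2).
  s_2 = 0 + 0 + 0 + 1 = 1 ≡ 1 (mod 2).
  s_3 = 0 + 0 + 1 + 1 = 2 ≡ 0 (mod 2).
s = (1, 1, 0)^T — this equals column 6 of H (binary 110), so error is at position 6.
Correct: flip bit 6 of r = 0001101 to get c = 0001111.


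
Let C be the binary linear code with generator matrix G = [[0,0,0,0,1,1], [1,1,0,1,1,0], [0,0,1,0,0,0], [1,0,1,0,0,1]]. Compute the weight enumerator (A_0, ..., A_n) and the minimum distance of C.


Weight distribution: A_0 = 1, A_1 = 1, A_2 = 4, A_3 = 4, A_4 = 3, A_5 = 3. Minimum distance d = 1.

Enumerate all 2^4 = 16 messages m ∈ F_2^4.
For each, compute codeword c = mG in F_2^6, then tally its weight.
  m = 0000 → c = 000000, weight = 0.
  m = 1000 → c = 000011, weight = 2.
  m = 0100 → c = 110110, weight = 4.
  m = 1100 → c = 110101, weight = 4.
  m = 0010 → c = 001000, weight = 1.
  m = 1010 → c = 001011, weight = 3.
  m = 0110 → c = 111110, weight = 5.
  m = 1110 → c = 111101, weight = 5.
  m = 0001 → c = 101001, weight = 3.
  m = 1001 → c = 101010, weight = 3.
  m = 0101 → c = 011111, weight = 5.
  m = 1101 → c = 011100, weight = 3.
  m = 0011 → c = 100001, weight = 2.
  m = 1011 → c = 100010, weight = 2.
  m = 0111 → c = 010111, weight = 4.
  m = 1111 → c = 010100, weight = 2.
Tally weights:
  weight 0: 1 codewords.
  weight 1: 1 codewords.
  weight 2: 4 codewords.
  weight 3: 4 codewords.
  weight 4: 3 codewords.
  weight 5: 3 codewords.
Minimum distance d = smallest w > 0 with A_w > 0 = 1.
Sanity: Σ A_w = 16 = 2^4 = 16 ✓.


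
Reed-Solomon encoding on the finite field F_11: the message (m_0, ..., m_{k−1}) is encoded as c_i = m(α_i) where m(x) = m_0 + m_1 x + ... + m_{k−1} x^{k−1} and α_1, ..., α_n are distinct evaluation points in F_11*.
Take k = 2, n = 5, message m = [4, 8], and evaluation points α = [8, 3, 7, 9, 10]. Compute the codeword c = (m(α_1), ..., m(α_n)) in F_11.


c = [2, 6, 5, 10, 7]

Message polynomial: m(x) = 4 + 8·x (mod 11).
For each evaluation point α_i, compute m(α_i) mod 11:
  α_1 = 8: Horner steps 8 → 2, so m(8) = 2.
  α_2 = 3: Horner steps 8 → 6, so m(3) = 6.
  α_3 = 7: Horner steps 8 → 5, so m(7) = 5.
  α_4 = 9: Horner steps 8 → 10, so m(9) = 10.
  α_5 = 10: Horner steps 8 → 7, so m(10) = 7.
Codeword c = [2, 6, 5, 10, 7] ∈ F_11^5.


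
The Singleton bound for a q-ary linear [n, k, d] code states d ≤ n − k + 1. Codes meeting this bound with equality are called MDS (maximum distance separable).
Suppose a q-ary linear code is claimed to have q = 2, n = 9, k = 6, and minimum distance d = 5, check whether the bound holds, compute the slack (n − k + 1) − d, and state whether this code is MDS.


Singleton RHS = n − k + 1 = 4, slack = -1, bound violated (no such code; not MDS).

Singleton bound: d ≤ n − k + 1.
Here n = 9, k = 6, so n − k + 1 = 4.
Given d = 5, check d ≤ 4: NO.
Slack = (n − k + 1) − d = -1.
The slack is negative: d = 5 exceeds n − k + 1 = 4 by 1, so the Singleton bound is violated and no linear [9, 6, 5]_2 code can exist. In particular it is not MDS (MDS requires d = n − k + 1 exactly).
Description: the claimed parameters are [9, 6, 5]_2; such a code would be impossible (violates the Singleton bound).


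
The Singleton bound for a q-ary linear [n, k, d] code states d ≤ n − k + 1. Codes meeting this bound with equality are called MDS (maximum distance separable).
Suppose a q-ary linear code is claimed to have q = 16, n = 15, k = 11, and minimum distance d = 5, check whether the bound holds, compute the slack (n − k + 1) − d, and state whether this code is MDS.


Singleton RHS = n − k + 1 = 5, slack = 0, bound satisfied, MDS.

Singleton bound: d ≤ n − k + 1.
Here n = 15, k = 11, so n − k + 1 = 5.
Given d = 5, check d ≤ 5: YES.
Slack = (n − k + 1) − d = 0.
The code is MDS (slack = 0).
Description: the claimed parameters are [15, 11, 5]_16; such a code would be MDS (meets Singleton bound).


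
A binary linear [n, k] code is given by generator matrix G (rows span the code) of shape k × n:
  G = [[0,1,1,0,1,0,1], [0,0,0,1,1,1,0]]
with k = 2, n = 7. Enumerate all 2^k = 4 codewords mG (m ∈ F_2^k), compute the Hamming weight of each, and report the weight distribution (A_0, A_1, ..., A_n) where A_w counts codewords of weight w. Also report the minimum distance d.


Weight distribution: A_0 = 1, A_3 = 1, A_4 = 1, A_5 = 1. Minimum distance d = 3.

Enumerate all 2^2 = 4 messages m ∈ F_2^2.
For each, compute codeword c = mG in F_2^7, then tally its weight.
  m = 00 → c = 0000000, weight = 0.
  m = 10 → c = 0110101, weight = 4.
  m = 01 → c = 0001110, weight = 3.
  m = 11 → c = 0111011, weight = 5.
Tally weights:
  weight 0: 1 codewords.
  weight 3: 1 codewords.
  weight 4: 1 codewords.
  weight 5: 1 codewords.
Minimum distance d = smallest w > 0 with A_w > 0 = 3.
Sanity: Σ A_w = 4 = 2^2 = 4 ✓.


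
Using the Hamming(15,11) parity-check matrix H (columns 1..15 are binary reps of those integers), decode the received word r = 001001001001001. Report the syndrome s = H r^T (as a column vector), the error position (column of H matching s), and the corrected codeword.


s = (1, 1, 1, 1)^T, error position = 15, corrected codeword c = 001001001001000

Compute s = H r^T mod 2 one row at a time:
  s_1 = 0 + 1 + 0 + 0 + 1 + 0 + 0 + 1 = 3 ≡ 1 (mod 2).
  s_2 = 0 + 0 + 1 + 0 + 1 + 0 + 0 + 1 = 3 ≡ 1 (mod 2).
  s_3 = 0 + 1 + 1 + 0 + 0 + 0 + 0 + 1 = 3 ≡ 1 (mod 2).
  s_4 = 0 + 1 + 0 + 0 + 1 + 0 + 0 + 1 = 3 ≡ 1 (mod 2).
s = (1, 1, 1, 1)^T — this equals column 15 of H (binary 1111), so error is at position 15.
Correct: flip bit 15 of r = 001001001001001 to get c = 001001001001000.


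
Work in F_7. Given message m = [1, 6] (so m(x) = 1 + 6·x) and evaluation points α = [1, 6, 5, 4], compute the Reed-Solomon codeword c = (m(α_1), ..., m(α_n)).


c = [0, 2, 3, 4]

Message polynomial: m(x) = 1 + 6·x (mod 7).
For each evaluation point α_i, compute m(α_i) mod 7:
  α_1 = 1: Horner steps 6 → 0, so m(1) = 0.
  α_2 = 6: Horner steps 6 → 2, so m(6) = 2.
  α_3 = 5: Horner steps 6 → 3, so m(5) = 3.
  α_4 = 4: Horner steps 6 → 4, so m(4) = 4.
Codeword c = [0, 2, 3, 4] ∈ F_7^4.


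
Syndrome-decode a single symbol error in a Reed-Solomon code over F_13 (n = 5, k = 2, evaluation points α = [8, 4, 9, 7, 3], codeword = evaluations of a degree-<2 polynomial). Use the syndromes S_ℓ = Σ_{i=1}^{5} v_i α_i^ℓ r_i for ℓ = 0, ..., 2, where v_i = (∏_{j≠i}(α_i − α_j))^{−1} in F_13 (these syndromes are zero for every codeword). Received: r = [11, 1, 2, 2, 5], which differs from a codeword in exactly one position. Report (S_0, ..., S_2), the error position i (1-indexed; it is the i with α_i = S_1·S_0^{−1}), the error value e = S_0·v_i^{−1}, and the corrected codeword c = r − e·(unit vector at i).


S = (1, 9, 3), error at position 3, error magnitude e = 8, c = [11, 1, 7, 2, 5].

Step 1: column multipliers v_i = (∏_{j≠i}(α_i − α_j))^{−1} mod 13.
  i = 1 (α = 8): (8−4)(8−9)(8−7)(8−3) = 4·(−1)·1·5 = −20 ≡ 6, so v_1 = 6^{−1} = 11 (mod 13).
  i = 2 (α = 4): (4−8)(4−9)(4−7)(4−3) = (−4)·(−5)·(−3)·1 = −60 ≡ 5, so v_2 = 5^{−1} = 8 (mod 13).
  i = 3 (α = 9): (9−8)(9−4)(9−7)(9−3) = 1·5·2·6 = 60 ≡ 8, so v_3 = 8^{−1} = 5 (mod 13).
  i = 4 (α = 7): (7−8)(7−4)(7−9)(7−3) = (−1)·3·(−2)·4 = 24 ≡ 11, so v_4 = 11^{−1} = 6 (mod 13).
  i = 5 (α = 3): (3−8)(3−4)(3−9)(3−7) = (−5)·(−1)·(−6)·(−4) = 120 ≡ 3, so v_5 = 3^{−1} = 9 (mod 13).
  v = [11, 8, 5, 6, 9].
Step 2: syndromes of r = [11, 1, 2, 2, 5] (all sums mod 13).
  S_0 = Σ v_i r_i = 11·11 + 8·1 + 5·2 + 6·2 + 9·5 = 196 ≡ 1.
  S_1 = Σ v_i α_i r_i = 11·8·11 + 8·4·1 + 5·9·2 + 6·7·2 + 9·3·5 = 1309 ≡ 9.
  α_i^2 mod 13 = [12, 3, 3, 10, 9].
  S_2 = Σ v_i α_i^2 r_i = 11·12·11 + 8·3·1 + 5·3·2 + 6·10·2 + 9·9·5 = 2031 ≡ 3.
  S = (1, 9, 3) ≠ 0, so r is not a codeword (an error is present).
Step 3: locate the error. For a single error e at position i, S_ℓ = v_i·e·α_i^ℓ, so α_err = S_1/S_0.
  S_0^{−1} = 1^{−1} = 1 (mod 13), so α_err = 9·1 = 9 ≡ 9 = α_3. Error position i = 3.
  Consistency check: S_2/S_1 = 3·3 = 9 ≡ 9 = α_err ✓ (single-error assumption holds).
Step 4: error magnitude e = S_0/v_3 = S_0·∏_{j≠3}(α_3 − α_j) = 1·8 = 8 ≡ 8 (mod 13).
Step 5: correct position 3: c_3 = r_3 − e = 2 − 8 ≡ 7 (mod 13). Hence c = [11, 1, 7, 2, 5].
  Check: interpolating c through the α_i gives m(x) = 4 + 9·x (degree < 2) with m(α_i) = c_i for every i, so c is indeed a codeword.


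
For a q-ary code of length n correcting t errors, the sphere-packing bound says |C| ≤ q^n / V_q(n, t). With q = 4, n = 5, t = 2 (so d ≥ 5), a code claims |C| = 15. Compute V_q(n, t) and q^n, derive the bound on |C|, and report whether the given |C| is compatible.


V_q(n, t) = 106, q^n = 1024, Hamming bound = 9, |C| = 15 > bound (violated).

Step 1: Compute V_q(n, t) = Σ_{j=0}^2 C(n, j) (q−1)^j.
  j = 0: C(5,0)·(3)^0 = 1·1 = 1.
  j = 1: C(5,1)·(3)^1 = 5·3 = 15.
  j = 2: C(5,2)·(3)^2 = 10·9 = 90.
  V_q(n, t) = 1 + 15 + 90 = 106.
Step 2: q^n = 4^5 = 1024.
Step 3: Hamming bound ⌊q^n / V_q(n,t)⌋ = ⌊1024/106⌋ = 9.
Step 4: Compare |C| = 15 to 9: violated.
The claimed |C| lies above the Hamming bound, so no 4-ary code of length 5 with d ≥ 5 can have 15 codewords.


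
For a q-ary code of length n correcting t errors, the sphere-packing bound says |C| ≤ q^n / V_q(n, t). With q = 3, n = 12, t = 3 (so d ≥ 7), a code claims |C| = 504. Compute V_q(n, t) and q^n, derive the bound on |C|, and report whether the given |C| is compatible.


V_q(n, t) = 2049, q^n = 531441, Hamming bound = 259, |C| = 504 > bound (violated).

Step 1: Compute V_q(n, t) = Σ_{j=0}^3 C(n, j) (q−1)^j.
  j = 0: C(12,0)·(2)^0 = 1·1 = 1.
  j = 1: C(12,1)·(2)^1 = 12·2 = 24.
  j = 2: C(12,2)·(2)^2 = 66·4 = 264.
  j = 3: C(12,3)·(2)^3 = 220·8 = 1760.
  V_q(n, t) = 1 + 24 + 264 + 1760 = 2049.
Step 2: q^n = 3^12 = 531441.
Step 3: Hamming bound ⌊q^n / V_q(n,t)⌋ = ⌊531441/2049⌋ = 259.
Step 4: Compare |C| = 504 to 259: violated.
The claimed |C| lies above the Hamming bound, so no 3-ary code of length 12 with d ≥ 7 can have 504 codewords.


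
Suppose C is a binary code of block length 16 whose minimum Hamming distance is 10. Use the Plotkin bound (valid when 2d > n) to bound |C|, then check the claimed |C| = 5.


Plotkin bound M ≤ 4; given |C| = 5 > bound (violated).

Check applicability: 2d = 20, n = 16.
2d − n = 4 > 0, so Plotkin applies.
Compute d/(2d−n) = 10/4 ≈ 2.5000.
⌊d/(2d−n)⌋ = 2.
Plotkin bound: M ≤ 2·2 = 4.
Given |C| = 5, check: VIOLATED.
This |C| is above the Plotkin bound, so no binary code with n = 16, d = 10 and 5 codewords exists.


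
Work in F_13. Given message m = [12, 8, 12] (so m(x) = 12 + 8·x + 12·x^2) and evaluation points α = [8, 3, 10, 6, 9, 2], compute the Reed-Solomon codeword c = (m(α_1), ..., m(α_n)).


c = [12, 1, 5, 11, 3, 11]

Message polynomial: m(x) = 12 + 8·x + 12·x^2 (mod 13).
For each evaluation point α_i, compute m(α_i) mod 13:
  α_1 = 8: Horner steps 12 → 0 → 12, so m(8) = 12.
  α_2 = 3: Horner steps 12 → 5 → 1, so m(3) = 1.
  α_3 = 10: Horner steps 12 → 11 → 5, so m(10) = 5.
  α_4 = 6: Horner steps 12 → 2 → 11, so m(6) = 11.
  α_5 = 9: Horner steps 12 → 12 → 3, so m(9) = 3.
  α_6 = 2: Horner steps 12 → 6 → 11, so m(2) = 11.
Codeword c = [12, 1, 5, 11, 3, 11] ∈ F_13^6.


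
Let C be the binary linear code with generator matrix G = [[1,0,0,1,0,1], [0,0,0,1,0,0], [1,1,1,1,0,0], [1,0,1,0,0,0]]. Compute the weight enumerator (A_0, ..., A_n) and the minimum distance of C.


Weight distribution: A_0 = 1, A_1 = 2, A_2 = 4, A_3 = 6, A_4 = 3. Minimum distance d = 1.

Enumerate all 2^4 = 16 messages m ∈ F_2^4.
For each, compute codeword c = mG in F_2^6, then tally its weight.
  m = 0000 → c = 000000, weight = 0.
  m = 1000 → c = 100101, weight = 3.
  m = 0100 → c = 000100, weight = 1.
  m = 1100 → c = 100001, weight = 2.
  m = 0010 → c = 111100, weight = 4.
  m = 1010 → c = 011001, weight = 3.
  m = 0110 → c = 111000, weight = 3.
  m = 1110 → c = 011101, weight = 4.
  m = 0001 → c = 101000, weight = 2.
  m = 1001 → c = 001101, weight = 3.
  m = 0101 → c = 101100, weight = 3.
  m = 1101 → c = 001001, weight = 2.
  m = 0011 → c = 010100, weight = 2.
  m = 1011 → c = 110001, weight = 3.
  m = 0111 → c = 010000, weight = 1.
  m = 1111 → c = 110101, weight = 4.
Tally weights:
  weight 0: 1 codewords.
  weight 1: 2 codewords.
  weight 2: 4 codewords.
  weight 3: 6 codewords.
  weight 4: 3 codewords.
Minimum distance d = smallest w > 0 with A_w > 0 = 1.
Sanity: Σ A_w = 16 = 2^4 = 16 ✓.


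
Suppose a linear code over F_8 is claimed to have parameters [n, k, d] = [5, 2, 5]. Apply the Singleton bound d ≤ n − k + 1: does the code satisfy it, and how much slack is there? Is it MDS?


Singleton RHS = n − k + 1 = 4, slack = -1, bound violated (no such code; not MDS).

Singleton bound: d ≤ n − k + 1.
Here n = 5, k = 2, so n − k + 1 = 4.
Given d = 5, check d ≤ 4: NO.
Slack = (n − k + 1) − d = -1.
The slack is negative: d = 5 exceeds n − k + 1 = 4 by 1, so the Singleton bound is violated and no linear [5, 2, 5]_8 code can exist. In particular it is not MDS (MDS requires d = n − k + 1 exactly).
Description: the claimed parameters are [5, 2, 5]_8; such a code would be impossible (violates the Singleton bound).


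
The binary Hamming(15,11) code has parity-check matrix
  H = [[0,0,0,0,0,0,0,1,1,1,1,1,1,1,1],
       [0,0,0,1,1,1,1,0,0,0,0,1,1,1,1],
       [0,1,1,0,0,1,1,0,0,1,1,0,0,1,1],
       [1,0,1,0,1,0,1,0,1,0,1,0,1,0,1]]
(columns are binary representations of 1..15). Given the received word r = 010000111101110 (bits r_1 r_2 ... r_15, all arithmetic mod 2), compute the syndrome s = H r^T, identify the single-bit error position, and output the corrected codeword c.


s = (0, 0, 0, 1)^T, error position = 1, corrected codeword c = 110000111101110

Compute s = H r^T mod 2 one row at a time:
  s_1 = 1 + 1 + 1 + 0 + 1 + 1 + 1 + 0 = 6 ≡ 0 (mod 2).
  s_2 = 0 + 0 + 0 + 1 + 1 + 1 + 1 + 0 = 4 ≡ 0 (mod 2).
  s_3 = 1 + 0 + 0 + 1 + 1 + 0 + 1 + 0 = 4 ≡ 0 (mod 2).
  s_4 = 0 + 0 + 0 + 1 + 1 + 0 + 1 + 0 = 3 ≡ 1 (mod 2).
s = (0, 0, 0, 1)^T — this equals column 1 of H (binary 0001), so error is at position 1.
Correct: flip bit 1 of r = 010000111101110 to get c = 110000111101110.


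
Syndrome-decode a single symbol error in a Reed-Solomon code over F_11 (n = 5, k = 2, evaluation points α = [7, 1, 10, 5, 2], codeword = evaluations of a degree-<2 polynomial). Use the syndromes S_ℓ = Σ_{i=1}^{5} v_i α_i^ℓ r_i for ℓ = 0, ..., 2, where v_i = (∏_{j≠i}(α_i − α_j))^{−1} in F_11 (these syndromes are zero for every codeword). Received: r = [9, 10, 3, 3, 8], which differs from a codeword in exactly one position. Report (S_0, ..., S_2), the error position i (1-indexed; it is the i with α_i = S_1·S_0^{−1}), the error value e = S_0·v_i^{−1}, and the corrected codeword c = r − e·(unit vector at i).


S = (10, 6, 8), error at position 4, error magnitude e = 1, c = [9, 10, 3, 2, 8].

Step 1: column multipliers v_i = (∏_{j≠i}(α_i − α_j))^{−1} mod 11.
  i = 1 (α = 7): (7−1)(7−10)(7−5)(7−2) = 6·(−3)·2·5 = −180 ≡ 7, so v_1 = 7^{−1} = 8 (mod 11).
  i = 2 (α = 1): (1−7)(1−10)(1−5)(1−2) = (−6)·(−9)·(−4)·(−1) = 216 ≡ 7, so v_2 = 7^{−1} = 8 (mod 11).
  i = 3 (α = 10): (10−7)(10−1)(10−5)(10−2) = 3·9·5·8 = 1080 ≡ 2, so v_3 = 2^{−1} = 6 (mod 11).
  i = 4 (α = 5): (5−7)(5−1)(5−10)(5−2) = (−2)·4·(−5)·3 = 120 ≡ 10, so v_4 = 10^{−1} = 10 (mod 11).
  i = 5 (α = 2): (2−7)(2−1)(2−10)(2−5) = (−5)·1·(−8)·(−3) = −120 ≡ 1, so v_5 = 1^{−1} = 1 (mod 11).
  v = [8, 8, 6, 10, 1].
Step 2: syndromes of r = [9, 10, 3, 3, 8] (all sums mod 11).
  S_0 = Σ v_i r_i = 8·9 + 8·10 + 6·3 + 10·3 + 1·8 = 208 ≡ 10.
  S_1 = Σ v_i α_i r_i = 8·7·9 + 8·1·10 + 6·10·3 + 10·5·3 + 1·2·8 = 930 ≡ 6.
  α_i^2 mod 11 = [5, 1, 1, 3, 4].
  S_2 = Σ v_i α_i^2 r_i = 8·5·9 + 8·1·10 + 6·1·3 + 10·3·3 + 1·4·8 = 580 ≡ 8.
  S = (10, 6, 8) ≠ 0, so r is not a codeword (an error is present).
Step 3: locate the error. For a single error e at position i, S_ℓ = v_i·e·α_i^ℓ, so α_err = S_1/S_0.
  S_0^{−1} = 10^{−1} = 10 (mod 11), so α_err = 6·10 = 60 ≡ 5 = α_4. Error position i = 4.
  Consistency check: S_2/S_1 = 8·2 = 16 ≡ 5 = α_err ✓ (single-error assumption holds).
Step 4: error magnitude e = S_0/v_4 = S_0·∏_{j≠4}(α_4 − α_j) = 10·10 = 100 ≡ 1 (mod 11).
Step 5: correct position 4: c_4 = r_4 − e = 3 − 1 ≡ 2 (mod 11). Hence c = [9, 10, 3, 2, 8].
  Check: interpolating c through the α_i gives m(x) = 1 + 9·x (degree < 2) with m(α_i) = c_i for every i, so c is indeed a codeword.


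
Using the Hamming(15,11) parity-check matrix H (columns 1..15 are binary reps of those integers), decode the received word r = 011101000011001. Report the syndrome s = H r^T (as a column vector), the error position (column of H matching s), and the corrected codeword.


s = (1, 0, 1, 1)^T, error position = 11, corrected codeword c = 011101000001001

Compute s = H r^T mod 2 one row at a time:
  s_1 = 0 + 0 + 0 + 1 + 1 + 0 + 0 + 1 = 3 ≡ 1 (mod 2).
  s_2 = 1 + 0 + 1 + 0 + 1 + 0 + 0 + 1 = 4 ≡ 0 (mod 2).
  s_3 = 1 + 1 + 1 + 0 + 0 + 1 + 0 + 1 = 5 ≡ 1 (mod 2).
  s_4 = 0 + 1 + 0 + 0 + 0 + 1 + 0 + 1 = 3 ≡ 1 (mod 2).
s = (1, 0, 1, 1)^T — this equals column 11 of H (binary 1011), so error is at position 11.
Correct: flip bit 11 of r = 011101000011001 to get c = 011101000001001.


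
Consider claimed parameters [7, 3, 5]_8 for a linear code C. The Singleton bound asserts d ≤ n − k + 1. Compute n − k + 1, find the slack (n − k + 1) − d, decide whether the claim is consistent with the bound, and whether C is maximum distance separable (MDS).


Singleton RHS = n − k + 1 = 5, slack = 0, bound satisfied, MDS.

Singleton bound: d ≤ n − k + 1.
Here n = 7, k = 3, so n − k + 1 = 5.
Given d = 5, check d ≤ 5: YES.
Slack = (n − k + 1) − d = 0.
The code is MDS (slack = 0).
Description: the claimed parameters are [7, 3, 5]_8; such a code would be MDS (meets Singleton bound).


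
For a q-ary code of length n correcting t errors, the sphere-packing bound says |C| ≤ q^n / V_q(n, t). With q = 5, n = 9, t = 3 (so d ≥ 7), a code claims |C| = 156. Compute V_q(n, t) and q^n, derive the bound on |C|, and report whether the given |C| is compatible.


V_q(n, t) = 5989, q^n = 1953125, Hamming bound = 326, |C| = 156 ≤ bound (satisfied).

Step 1: Compute V_q(n, t) = Σ_{j=0}^3 C(n, j) (q−1)^j.
  j = 0: C(9,0)·(4)^0 = 1·1 = 1.
  j = 1: C(9,1)·(4)^1 = 9·4 = 36.
  j = 2: C(9,2)·(4)^2 = 36·16 = 576.
  j = 3: C(9,3)·(4)^3 = 84·64 = 5376.
  V_q(n, t) = 1 + 36 + 576 + 5376 = 5989.
Step 2: q^n = 5^9 = 1953125.
Step 3: Hamming bound ⌊q^n / V_q(n,t)⌋ = ⌊1953125/5989⌋ = 326.
Step 4: Compare |C| = 156 to 326: satisfied.
The claimed |C| lies below the Hamming bound.


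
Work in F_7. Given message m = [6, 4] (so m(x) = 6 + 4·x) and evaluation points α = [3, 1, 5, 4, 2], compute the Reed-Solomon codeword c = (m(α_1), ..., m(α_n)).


c = [4, 3, 5, 1, 0]

Message polynomial: m(x) = 6 + 4·x (mod 7).
For each evaluation point α_i, compute m(α_i) mod 7:
  α_1 = 3: Horner steps 4 → 4, so m(3) = 4.
  α_2 = 1: Horner steps 4 → 3, so m(1) = 3.
  α_3 = 5: Horner steps 4 → 5, so m(5) = 5.
  α_4 = 4: Horner steps 4 → 1, so m(4) = 1.
  α_5 = 2: Horner steps 4 → 0, so m(2) = 0.
Codeword c = [4, 3, 5, 1, 0] ∈ F_7^5.


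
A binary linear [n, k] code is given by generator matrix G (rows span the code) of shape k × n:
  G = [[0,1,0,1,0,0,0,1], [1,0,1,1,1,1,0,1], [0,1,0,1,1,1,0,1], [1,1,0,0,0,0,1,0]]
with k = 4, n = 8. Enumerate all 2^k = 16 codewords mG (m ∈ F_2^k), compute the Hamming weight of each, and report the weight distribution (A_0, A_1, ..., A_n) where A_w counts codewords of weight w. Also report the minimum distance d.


Weight distribution: A_0 = 1, A_2 = 2, A_3 = 3, A_4 = 3, A_5 = 4, A_6 = 2, A_7 = 1. Minimum distance d = 2.

Enumerate all 2^4 = 16 messages m ∈ F_2^4.
For each, compute codeword c = mG in F_2^8, then tally its weight.
  m = 0000 → c = 00000000, weight = 0.
  m = 1000 → c = 01010001, weight = 3.
  m = 0100 → c = 10111101, weight = 6.
  m = 1100 → c = 11101100, weight = 5.
  m = 0010 → c = 01011101, weight = 5.
  m = 1010 → c = 00001100, weight = 2.
  m = 0110 → c = 11100000, weight = 3.
  m = 1110 → c = 10110001, weight = 4.
  m = 0001 → c = 11000010, weight = 3.
  m = 1001 → c = 10010011, weight = 4.
  m = 0101 → c = 01111111, weight = 7.
  m = 1101 → c = 00101110, weight = 4.
  m = 0011 → c = 10011111, weight = 6.
  m = 1011 → c = 11001110, weight = 5.
  m = 0111 → c = 00100010, weight = 2.
  m = 1111 → c = 01110011, weight = 5.
Tally weights:
  weight 0: 1 codewords.
  weight 2: 2 codewords.
  weight 3: 3 codewords.
  weight 4: 3 codewords.
  weight 5: 4 codewords.
  weight 6: 2 codewords.
  weight 7: 1 codewords.
Minimum distance d = smallest w > 0 with A_w > 0 = 2.
Sanity: Σ A_w = 16 = 2^4 = 16 ✓.


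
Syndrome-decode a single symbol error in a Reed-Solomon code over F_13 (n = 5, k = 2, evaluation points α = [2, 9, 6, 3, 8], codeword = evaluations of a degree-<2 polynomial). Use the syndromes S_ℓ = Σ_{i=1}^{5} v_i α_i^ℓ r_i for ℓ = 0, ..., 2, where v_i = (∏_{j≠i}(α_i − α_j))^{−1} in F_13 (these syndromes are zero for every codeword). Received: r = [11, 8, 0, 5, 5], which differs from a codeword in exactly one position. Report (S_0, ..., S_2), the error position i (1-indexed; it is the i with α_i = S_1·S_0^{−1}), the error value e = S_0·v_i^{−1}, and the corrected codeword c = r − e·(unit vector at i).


S = (6, 9, 7), error at position 5, error magnitude e = 4, c = [11, 8, 0, 5, 1].

Step 1: column multipliers v_i = (∏_{j≠i}(α_i − α_j))^{−1} mod 13.
  i = 1 (α = 2): (2−9)(2−6)(2−3)(2−8) = (−7)·(−4)·(−1)·(−6) = 168 ≡ 12, so v_1 = 12^{−1} = 12 (mod 13).
  i = 2 (α = 9): (9−2)(9−6)(9−3)(9−8) = 7·3·6·1 = 126 ≡ 9, so v_2 = 9^{−1} = 3 (mod 13).
  i = 3 (α = 6): (6−2)(6−9)(6−3)(6−8) = 4·(−3)·3·(−2) = 72 ≡ 7, so v_3 = 7^{−1} = 2 (mod 13).
  i = 4 (α = 3): (3−2)(3−9)(3−6)(3−8) = 1·(−6)·(−3)·(−5) = −90 ≡ 1, so v_4 = 1^{−1} = 1 (mod 13).
  i = 5 (α = 8): (8−2)(8−9)(8−6)(8−3) = 6·(−1)·2·5 = −60 ≡ 5, so v_5 = 5^{−1} = 8 (mod 13).
  v = [12, 3, 2, 1, 8].
Step 2: syndromes of r = [11, 8, 0, 5, 5] (all sums mod 13).
  S_0 = Σ v_i r_i = 12·11 + 3·8 + 2·0 + 1·5 + 8·5 = 201 ≡ 6.
  S_1 = Σ v_i α_i r_i = 12·2·11 + 3·9·8 + 2·6·0 + 1·3·5 + 8·8·5 = 815 ≡ 9.
  α_i^2 mod 13 = [4, 3, 10, 9, 12].
  S_2 = Σ v_i α_i^2 r_i = 12·4·11 + 3·3·8 + 2·10·0 + 1·9·5 + 8·12·5 = 1125 ≡ 7.
  S = (6, 9, 7) ≠ 0, so r is not a codeword (an error is present).
Step 3: locate the error. For a single error e at position i, S_ℓ = v_i·e·α_i^ℓ, so α_err = S_1/S_0.
  S_0^{−1} = 6^{−1} = 11 (mod 13), so α_err = 9·11 = 99 ≡ 8 = α_5. Error position i = 5.
  Consistency check: S_2/S_1 = 7·3 = 21 ≡ 8 = α_err ✓ (single-error assumption holds).
Step 4: error magnitude e = S_0/v_5 = S_0·∏_{j≠5}(α_5 − α_j) = 6·5 = 30 ≡ 4 (mod 13).
Step 5: correct position 5: c_5 = r_5 − e = 5 − 4 ≡ 1 (mod 13). Hence c = [11, 8, 0, 5, 1].
  Check: interpolating c through the α_i gives m(x) = 10 + 7·x (degree < 2) with m(α_i) = c_i for every i, so c is indeed a codeword.


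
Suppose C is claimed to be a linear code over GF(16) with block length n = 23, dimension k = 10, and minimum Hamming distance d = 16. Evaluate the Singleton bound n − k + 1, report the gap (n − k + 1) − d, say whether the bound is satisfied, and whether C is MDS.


Singleton RHS = n − k + 1 = 14, slack = -2, bound violated (no such code; not MDS).

Singleton bound: d ≤ n − k + 1.
Here n = 23, k = 10, so n − k + 1 = 14.
Given d = 16, check d ≤ 14: NO.
Slack = (n − k + 1) − d = -2.
The slack is negative: d = 16 exceeds n − k + 1 = 14 by 2, so the Singleton bound is violated and no linear [23, 10, 16]_16 code can exist. In particular it is not MDS (MDS requires d = n − k + 1 exactly).
Description: the claimed parameters are [23, 10, 16]_16; such a code would be impossible (violates the Singleton bound).


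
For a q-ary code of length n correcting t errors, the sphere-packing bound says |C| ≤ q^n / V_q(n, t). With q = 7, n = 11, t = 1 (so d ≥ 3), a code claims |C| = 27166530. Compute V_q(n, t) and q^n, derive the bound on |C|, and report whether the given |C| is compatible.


V_q(n, t) = 67, q^n = 1977326743, Hamming bound = 29512339, |C| = 27166530 ≤ bound (satisfied).

Step 1: Compute V_q(n, t) = Σ_{j=0}^1 C(n, j) (q−1)^j.
  j = 0: C(11,0)·(6)^0 = 1·1 = 1.
  j = 1: C(11,1)·(6)^1 = 11·6 = 66.
  V_q(n, t) = 1 + 66 = 67.
Step 2: q^n = 7^11 = 1977326743.
Step 3: Hamming bound ⌊q^n / V_q(n,t)⌋ = ⌊1977326743/67⌋ = 29512339.
Step 4: Compare |C| = 27166530 to 29512339: satisfied.
The claimed |C| lies below the Hamming bound.


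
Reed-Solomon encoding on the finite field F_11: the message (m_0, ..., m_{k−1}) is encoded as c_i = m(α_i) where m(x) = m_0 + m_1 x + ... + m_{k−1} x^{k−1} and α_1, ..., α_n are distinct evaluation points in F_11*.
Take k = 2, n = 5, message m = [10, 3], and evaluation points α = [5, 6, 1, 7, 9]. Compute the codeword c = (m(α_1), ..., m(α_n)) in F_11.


c = [3, 6, 2, 9, 4]

Message polynomial: m(x) = 10 + 3·x (mod 11).
For each evaluation point α_i, compute m(α_i) mod 11:
  α_1 = 5: Horner steps 3 → 3, so m(5) = 3.
  α_2 = 6: Horner steps 3 → 6, so m(6) = 6.
  α_3 = 1: Horner steps 3 → 2, so m(1) = 2.
  α_4 = 7: Horner steps 3 → 9, so m(7) = 9.
  α_5 = 9: Horner steps 3 → 4, so m(9) = 4.
Codeword c = [3, 6, 2, 9, 4] ∈ F_11^5.


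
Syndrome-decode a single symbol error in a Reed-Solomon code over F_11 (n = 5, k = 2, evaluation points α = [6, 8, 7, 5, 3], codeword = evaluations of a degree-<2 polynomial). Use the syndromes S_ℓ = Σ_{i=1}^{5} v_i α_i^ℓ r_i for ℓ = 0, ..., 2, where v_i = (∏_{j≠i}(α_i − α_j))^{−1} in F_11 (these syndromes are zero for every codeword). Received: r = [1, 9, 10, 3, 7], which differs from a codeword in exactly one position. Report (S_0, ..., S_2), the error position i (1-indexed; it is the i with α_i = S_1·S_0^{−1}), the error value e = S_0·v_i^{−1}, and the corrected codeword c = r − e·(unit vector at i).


S = (7, 1, 8), error at position 2, error magnitude e = 1, c = [1, 8, 10, 3, 7].

Step 1: column multipliers v_i = (∏_{j≠i}(α_i − α_j))^{−1} mod 11.
  i = 1 (α = 6): (6−8)(6−7)(6−5)(6−3) = (−2)·(−1)·1·3 = 6 ≡ 6, so v_1 = 6^{−1} = 2 (mod 11).
  i = 2 (α = 8): (8−6)(8−7)(8−5)(8−3) = 2·1·3·5 = 30 ≡ 8, so v_2 = 8^{−1} = 7 (mod 11).
  i = 3 (α = 7): (7−6)(7−8)(7−5)(7−3) = 1·(−1)·2·4 = −8 ≡ 3, so v_3 = 3^{−1} = 4 (mod 11).
  i = 4 (α = 5): (5−6)(5−8)(5−7)(5−3) = (−1)·(−3)·(−2)·2 = −12 ≡ 10, so v_4 = 10^{−1} = 10 (mod 11).
  i = 5 (α = 3): (3−6)(3−8)(3−7)(3−5) = (−3)·(−5)·(−4)·(−2) = 120 ≡ 10, so v_5 = 10^{−1} = 10 (mod 11).
  v = [2, 7, 4, 10, 10].
Step 2: syndromes of r = [1, 9, 10, 3, 7] (all sums mod 11).
  S_0 = Σ v_i r_i = 2·1 + 7·9 + 4·10 + 10·3 + 10·7 = 205 ≡ 7.
  S_1 = Σ v_i α_i r_i = 2·6·1 + 7·8·9 + 4·7·10 + 10·5·3 + 10·3·7 = 1156 ≡ 1.
  α_i^2 mod 11 = [3, 9, 5, 3, 9].
  S_2 = Σ v_i α_i^2 r_i = 2·3·1 + 7·9·9 + 4·5·10 + 10·3·3 + 10·9·7 = 1493 ≡ 8.
  S = (7, 1, 8) ≠ 0, so r is not a codeword (an error is present).
Step 3: locate the error. For a single error e at position i, S_ℓ = v_i·e·α_i^ℓ, so α_err = S_1/S_0.
  S_0^{−1} = 7^{−1} = 8 (mod 11), so α_err = 1·8 = 8 ≡ 8 = α_2. Error position i = 2.
  Consistency check: S_2/S_1 = 8·1 = 8 ≡ 8 = α_err ✓ (single-error assumption holds).
Step 4: error magnitude e = S_0/v_2 = S_0·∏_{j≠2}(α_2 − α_j) = 7·8 = 56 ≡ 1 (mod 11).
Step 5: correct position 2: c_2 = r_2 − e = 9 − 1 ≡ 8 (mod 11). Hence c = [1, 8, 10, 3, 7].
  Check: interpolating c through the α_i gives m(x) = 2 + 9·x (degree < 2) with m(α_i) = c_i for every i, so c is indeed a codeword.


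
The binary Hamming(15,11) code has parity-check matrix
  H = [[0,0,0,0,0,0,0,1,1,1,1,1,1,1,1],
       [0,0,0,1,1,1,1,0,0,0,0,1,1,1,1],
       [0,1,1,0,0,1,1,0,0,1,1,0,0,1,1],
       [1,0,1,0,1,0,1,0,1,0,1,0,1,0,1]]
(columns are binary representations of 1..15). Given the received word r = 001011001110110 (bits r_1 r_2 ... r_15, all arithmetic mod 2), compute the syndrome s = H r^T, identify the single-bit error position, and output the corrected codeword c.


s = (1, 0, 1, 1)^T, error position = 11, corrected codeword c = 001011001100110

Compute s = H r^T mod 2 one row at a time:
  s_1 = 0 + 1 + 1 + 1 + 0 + 1 + 1 + 0 = 5 ≡ 1 (mod 2).
  s_2 = 0 + 1 + 1 + 0 + 0 + 1 + 1 + 0 = 4 ≡ 0 (mod 2).
  s_3 = 0 + 1 + 1 + 0 + 1 + 1 + 1 + 0 = 5 ≡ 1 (mod 2).
  s_4 = 0 + 1 + 1 + 0 + 1 + 1 + 1 + 0 = 5 ≡ 1 (mod 2).
s = (1, 0, 1, 1)^T — this equals column 11 of H (binary 1011), so error is at position 11.
Correct: flip bit 11 of r = 001011001110110 to get c = 001011001100110.


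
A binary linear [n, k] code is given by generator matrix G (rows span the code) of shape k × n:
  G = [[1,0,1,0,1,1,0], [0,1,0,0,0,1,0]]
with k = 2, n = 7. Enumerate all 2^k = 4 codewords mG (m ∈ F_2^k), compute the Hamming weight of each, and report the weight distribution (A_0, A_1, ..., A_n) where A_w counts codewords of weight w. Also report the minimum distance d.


Weight distribution: A_0 = 1, A_2 = 1, A_4 = 2. Minimum distance d = 2.

Enumerate all 2^2 = 4 messages m ∈ F_2^2.
For each, compute codeword c = mG in F_2^7, then tally its weight.
  m = 00 → c = 0000000, weight = 0.
  m = 10 → c = 1010110, weight = 4.
  m = 01 → c = 0100010, weight = 2.
  m = 11 → c = 1110100, weight = 4.
Tally weights:
  weight 0: 1 codewords.
  weight 2: 1 codewords.
  weight 4: 2 codewords.
Minimum distance d = smallest w > 0 with A_w > 0 = 2.
Sanity: Σ A_w = 4 = 2^2 = 4 ✓.


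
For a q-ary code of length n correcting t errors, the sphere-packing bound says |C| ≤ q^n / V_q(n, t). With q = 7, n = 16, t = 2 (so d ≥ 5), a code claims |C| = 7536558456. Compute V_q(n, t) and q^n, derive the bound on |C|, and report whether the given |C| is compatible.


V_q(n, t) = 4417, q^n = 33232930569601, Hamming bound = 7523869270, |C| = 7536558456 > bound (violated).

Step 1: Compute V_q(n, t) = Σ_{j=0}^2 C(n, j) (q−1)^j.
  j = 0: C(16,0)·(6)^0 = 1·1 = 1.
  j = 1: C(16,1)·(6)^1 = 16·6 = 96.
  j = 2: C(16,2)·(6)^2 = 120·36 = 4320.
  V_q(n, t) = 1 + 96 + 4320 = 4417.
Step 2: q^n = 7^16 = 33232930569601.
Step 3: Hamming bound ⌊q^n / V_q(n,t)⌋ = ⌊33232930569601/4417⌋ = 7523869270.
Step 4: Compare |C| = 7536558456 to 7523869270: violated.
The claimed |C| lies above the Hamming bound, so no 7-ary code of length 16 with d ≥ 5 can have 7536558456 codewords.


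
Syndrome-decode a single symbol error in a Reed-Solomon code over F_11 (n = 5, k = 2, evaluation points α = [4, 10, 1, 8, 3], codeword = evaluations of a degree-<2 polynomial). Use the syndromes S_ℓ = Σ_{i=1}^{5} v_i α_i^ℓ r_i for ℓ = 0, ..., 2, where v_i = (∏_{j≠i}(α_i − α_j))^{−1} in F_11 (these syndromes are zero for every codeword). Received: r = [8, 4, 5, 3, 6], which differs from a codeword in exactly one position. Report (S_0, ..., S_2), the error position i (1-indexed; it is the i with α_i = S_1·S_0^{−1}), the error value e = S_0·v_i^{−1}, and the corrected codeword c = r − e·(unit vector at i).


S = (3, 1, 4), error at position 1, error magnitude e = 7, c = [1, 4, 5, 3, 6].

Step 1: column multipliers v_i = (∏_{j≠i}(α_i − α_j))^{−1} mod 11.
  i = 1 (α = 4): (4−10)(4−1)(4−8)(4−3) = (−6)·3·(−4)·1 = 72 ≡ 6, so v_1 = 6^{−1} = 2 (mod 11).
  i = 2 (α = 10): (10−4)(10−1)(10−8)(10−3) = 6·9·2·7 = 756 ≡ 8, so v_2 = 8^{−1} = 7 (mod 11).
  i = 3 (α = 1): (1−4)(1−10)(1−8)(1−3) = (−3)·(−9)·(−7)·(−2) = 378 ≡ 4, so v_3 = 4^{−1} = 3 (mod 11).
  i = 4 (α = 8): (8−4)(8−10)(8−1)(8−3) = 4·(−2)·7·5 = −280 ≡ 6, so v_4 = 6^{−1} = 2 (mod 11).
  i = 5 (α = 3): (3−4)(3−10)(3−1)(3−8) = (−1)·(−7)·2·(−5) = −70 ≡ 7, so v_5 = 7^{−1} = 8 (mod 11).
  v = [2, 7, 3, 2, 8].
Step 2: syndromes of r = [8, 4, 5, 3, 6] (all sums mod 11).
  S_0 = Σ v_i r_i = 2·8 + 7·4 + 3·5 + 2·3 + 8·6 = 113 ≡ 3.
  S_1 = Σ v_i α_i r_i = 2·4·8 + 7·10·4 + 3·1·5 + 2·8·3 + 8·3·6 = 551 ≡ 1.
  α_i^2 mod 11 = [5, 1, 1, 9, 9].
  S_2 = Σ v_i α_i^2 r_i = 2·5·8 + 7·1·4 + 3·1·5 + 2·9·3 + 8·9·6 = 609 ≡ 4.
  S = (3, 1, 4) ≠ 0, so r is not a codeword (an error is present).
Step 3: locate the error. For a single error e at position i, S_ℓ = v_i·e·α_i^ℓ, so α_err = S_1/S_0.
  S_0^{−1} = 3^{−1} = 4 (mod 11), so α_err = 1·4 = 4 ≡ 4 = α_1. Error position i = 1.
  Consistency check: S_2/S_1 = 4·1 = 4 ≡ 4 = α_err ✓ (single-error assumption holds).
Step 4: error magnitude e = S_0/v_1 = S_0·∏_{j≠1}(α_1 − α_j) = 3·6 = 18 ≡ 7 (mod 11).
Step 5: correct position 1: c_1 = r_1 − e = 8 − 7 ≡ 1 (mod 11). Hence c = [1, 4, 5, 3, 6].
  Check: interpolating c through the α_i gives m(x) = 10 + 6·x (degree < 2) with m(α_i) = c_i for every i, so c is indeed a codeword.
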